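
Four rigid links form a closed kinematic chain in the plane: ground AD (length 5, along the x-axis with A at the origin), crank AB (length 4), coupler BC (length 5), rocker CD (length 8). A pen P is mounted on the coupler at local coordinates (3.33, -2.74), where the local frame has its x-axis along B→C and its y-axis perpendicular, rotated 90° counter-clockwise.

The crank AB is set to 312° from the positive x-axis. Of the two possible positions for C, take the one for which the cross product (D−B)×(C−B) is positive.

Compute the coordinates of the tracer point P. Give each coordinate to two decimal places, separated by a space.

A=(0,0), D=(5.00,0)
B = A + 4.00·(cos312°, sin312°) = (2.6765, -2.9726)
|BD| = 3.7729
circle(B,5.00) ∩ circle(D,8.00): a=-3.2820, h=3.7721
  candidates: C₊=(-2.3166,-3.2354) cross=14.232; C₋=(3.6273,-7.8814) cross=-14.232
  mode + wants cross > 0 → take C=(-2.3166,-3.2354) (cross=14.232)
ex = (C−B)/|BC| = (-0.9986,-0.0526); ey = (0.0526,-0.9986)
P = B + 3.33·ex + -2.74·ey = (-0.7929,-0.4114)

-0.79 -0.41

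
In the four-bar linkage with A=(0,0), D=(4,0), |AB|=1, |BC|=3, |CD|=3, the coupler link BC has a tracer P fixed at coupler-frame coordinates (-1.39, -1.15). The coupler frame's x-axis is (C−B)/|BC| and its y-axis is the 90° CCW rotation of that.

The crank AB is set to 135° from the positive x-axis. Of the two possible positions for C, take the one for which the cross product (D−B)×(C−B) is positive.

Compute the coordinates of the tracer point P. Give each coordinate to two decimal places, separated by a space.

A=(0,0), D=(4.00,0)
B = A + 1.00·(cos135°, sin135°) = (-0.7071, 0.7071)
|BD| = 4.7599
circle(B,3.00) ∩ circle(D,3.00): a=2.3800, h=1.8264
  candidates: C₊=(1.9178,2.1597) cross=8.694; C₋=(1.3751,-1.4526) cross=-8.694
  mode + wants cross > 0 → take C=(1.9178,2.1597) (cross=8.694)
ex = (C−B)/|BC| = (0.8750,0.4842); ey = (-0.4842,0.8750)
P = B + -1.39·ex + -1.15·ey = (-1.3665,-0.9721)

-1.37 -0.97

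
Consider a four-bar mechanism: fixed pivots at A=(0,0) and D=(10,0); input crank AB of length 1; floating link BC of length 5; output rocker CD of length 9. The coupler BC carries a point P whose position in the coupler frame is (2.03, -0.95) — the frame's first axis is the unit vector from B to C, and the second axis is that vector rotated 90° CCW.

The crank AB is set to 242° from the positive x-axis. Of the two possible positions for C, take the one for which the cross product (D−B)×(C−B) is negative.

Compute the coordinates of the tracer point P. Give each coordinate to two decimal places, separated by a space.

A=(0,0), D=(10.00,0)
B = A + 1.00·(cos242°, sin242°) = (-0.4695, -0.8829)
|BD| = 10.5066
circle(B,5.00) ∩ circle(D,9.00): a=2.5883, h=4.2779
  candidates: C₊=(1.7502,3.5973) cross=44.946; C₋=(2.4692,-4.9282) cross=-44.946
  mode - wants cross < 0 → take C=(2.4692,-4.9282) (cross=-44.946)
ex = (C−B)/|BC| = (0.5877,-0.8091); ey = (0.8091,0.5877)
P = B + 2.03·ex + -0.95·ey = (-0.0450,-3.0837)

-0.04 -3.08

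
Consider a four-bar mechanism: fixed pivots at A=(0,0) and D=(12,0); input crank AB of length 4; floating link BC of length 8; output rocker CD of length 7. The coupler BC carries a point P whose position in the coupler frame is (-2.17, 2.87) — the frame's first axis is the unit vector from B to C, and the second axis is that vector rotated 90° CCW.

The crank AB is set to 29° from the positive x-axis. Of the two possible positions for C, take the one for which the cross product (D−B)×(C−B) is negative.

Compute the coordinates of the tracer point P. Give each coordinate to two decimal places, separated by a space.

A=(0,0), D=(12.00,0)
B = A + 4.00·(cos29°, sin29°) = (3.4985, 1.9392)
|BD| = 8.7199
circle(B,8.00) ∩ circle(D,7.00): a=5.2200, h=6.0623
  candidates: C₊=(9.9360,6.6888) cross=52.862; C₋=(7.2396,-5.1321) cross=-52.862
  mode - wants cross < 0 → take C=(7.2396,-5.1321) (cross=-52.862)
ex = (C−B)/|BC| = (0.4676,-0.8839); ey = (0.8839,0.4676)
P = B + -2.17·ex + 2.87·ey = (5.0205,5.1995)

5.02 5.20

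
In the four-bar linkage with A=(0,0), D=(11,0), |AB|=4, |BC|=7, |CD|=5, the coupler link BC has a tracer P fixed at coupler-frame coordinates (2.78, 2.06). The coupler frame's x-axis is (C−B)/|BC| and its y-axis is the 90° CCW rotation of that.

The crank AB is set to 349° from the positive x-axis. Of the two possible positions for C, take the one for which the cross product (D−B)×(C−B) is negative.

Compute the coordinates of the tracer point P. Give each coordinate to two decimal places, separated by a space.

7.39 -0.69

A=(0,0), D=(11.00,0)
B = A + 4.00·(cos349°, sin349°) = (3.9265, -0.7632)
|BD| = 7.1145
circle(B,7.00) ∩ circle(D,5.00): a=5.2440, h=4.6369
  candidates: C₊=(8.6428,4.4095) cross=32.989; C₋=(9.6376,-4.8108) cross=-32.989
  mode - wants cross < 0 → take C=(9.6376,-4.8108) (cross=-32.989)
ex = (C−B)/|BC| = (0.8159,-0.5782); ey = (0.5782,0.8159)
P = B + 2.78·ex + 2.06·ey = (7.3858,-0.6900)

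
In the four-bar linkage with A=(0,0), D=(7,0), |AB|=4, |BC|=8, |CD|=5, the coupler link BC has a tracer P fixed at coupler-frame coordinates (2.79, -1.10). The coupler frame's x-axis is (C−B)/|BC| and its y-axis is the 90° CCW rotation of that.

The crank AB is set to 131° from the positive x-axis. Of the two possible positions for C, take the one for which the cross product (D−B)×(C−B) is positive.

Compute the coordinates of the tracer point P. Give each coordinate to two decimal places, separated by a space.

A=(0,0), D=(7.00,0)
B = A + 4.00·(cos131°, sin131°) = (-2.6242, 3.0188)
|BD| = 10.0866
circle(B,8.00) ∩ circle(D,5.00): a=6.9766, h=3.9151
  candidates: C₊=(5.2043,4.6664) cross=39.490; C₋=(2.8608,-2.8048) cross=-39.490
  mode + wants cross > 0 → take C=(5.2043,4.6664) (cross=39.490)
ex = (C−B)/|BC| = (0.9786,0.2059); ey = (-0.2059,0.9786)
P = B + 2.79·ex + -1.10·ey = (0.3325,2.5170)

0.33 2.52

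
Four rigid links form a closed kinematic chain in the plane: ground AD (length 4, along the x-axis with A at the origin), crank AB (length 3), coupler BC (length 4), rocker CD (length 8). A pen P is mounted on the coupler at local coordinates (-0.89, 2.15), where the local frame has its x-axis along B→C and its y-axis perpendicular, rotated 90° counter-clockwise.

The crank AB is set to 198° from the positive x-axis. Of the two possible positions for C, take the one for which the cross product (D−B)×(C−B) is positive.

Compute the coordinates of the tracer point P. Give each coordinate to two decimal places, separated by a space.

-4.86 -2.10

A=(0,0), D=(4.00,0)
B = A + 3.00·(cos198°, sin198°) = (-2.8532, -0.9271)
|BD| = 6.9156
circle(B,4.00) ∩ circle(D,8.00): a=-0.0126, h=4.0000
  candidates: C₊=(-3.4019,3.0351) cross=27.662; C₋=(-2.3295,-4.8926) cross=-27.662
  mode + wants cross > 0 → take C=(-3.4019,3.0351) (cross=27.662)
ex = (C−B)/|BC| = (-0.1372,0.9905); ey = (-0.9905,-0.1372)
P = B + -0.89·ex + 2.15·ey = (-4.8608,-2.1036)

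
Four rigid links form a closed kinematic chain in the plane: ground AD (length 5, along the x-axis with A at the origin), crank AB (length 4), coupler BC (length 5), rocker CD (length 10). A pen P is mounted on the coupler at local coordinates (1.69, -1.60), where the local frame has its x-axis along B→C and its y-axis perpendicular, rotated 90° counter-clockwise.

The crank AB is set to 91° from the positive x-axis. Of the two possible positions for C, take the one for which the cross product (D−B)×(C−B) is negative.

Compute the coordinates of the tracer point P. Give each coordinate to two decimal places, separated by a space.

A=(0,0), D=(5.00,0)
B = A + 4.00·(cos91°, sin91°) = (-0.0698, 3.9994)
|BD| = 6.4574
circle(B,5.00) ∩ circle(D,10.00): a=-2.5786, h=4.2838
  candidates: C₊=(0.5589,8.9597) cross=27.662; C₋=(-4.7475,2.2332) cross=-27.662
  mode - wants cross < 0 → take C=(-4.7475,2.2332) (cross=-27.662)
ex = (C−B)/|BC| = (-0.9355,-0.3532); ey = (0.3532,-0.9355)
P = B + 1.69·ex + -1.60·ey = (-2.2161,4.8993)

-2.22 4.90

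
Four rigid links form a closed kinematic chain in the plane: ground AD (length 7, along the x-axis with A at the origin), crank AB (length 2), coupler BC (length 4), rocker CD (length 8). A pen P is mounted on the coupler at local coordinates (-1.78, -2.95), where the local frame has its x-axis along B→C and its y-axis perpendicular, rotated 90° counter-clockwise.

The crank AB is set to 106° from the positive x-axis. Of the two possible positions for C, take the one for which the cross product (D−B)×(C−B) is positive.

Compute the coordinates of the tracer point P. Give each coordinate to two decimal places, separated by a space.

A=(0,0), D=(7.00,0)
B = A + 2.00·(cos106°, sin106°) = (-0.5513, 1.9225)
|BD| = 7.7922
circle(B,4.00) ∩ circle(D,8.00): a=0.8161, h=3.9159
  candidates: C₊=(1.2057,5.5160) cross=30.513; C₋=(-0.7266,-2.0736) cross=-30.513
  mode + wants cross > 0 → take C=(1.2057,5.5160) (cross=30.513)
ex = (C−B)/|BC| = (0.4392,0.8984); ey = (-0.8984,0.4392)
P = B + -1.78·ex + -2.95·ey = (1.3171,-0.9723)

1.32 -0.97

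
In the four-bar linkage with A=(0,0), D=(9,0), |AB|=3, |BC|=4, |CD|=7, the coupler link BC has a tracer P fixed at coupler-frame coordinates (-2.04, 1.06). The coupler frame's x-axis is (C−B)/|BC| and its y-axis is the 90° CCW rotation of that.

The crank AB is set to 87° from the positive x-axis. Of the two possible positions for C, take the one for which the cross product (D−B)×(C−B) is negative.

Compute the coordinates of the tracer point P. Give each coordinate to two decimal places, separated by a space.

A=(0,0), D=(9.00,0)
B = A + 3.00·(cos87°, sin87°) = (0.1570, 2.9959)
|BD| = 9.3367
circle(B,4.00) ∩ circle(D,7.00): a=2.9011, h=2.7538
  candidates: C₊=(3.7884,4.6732) cross=25.711; C₋=(2.0211,-0.5432) cross=-25.711
  mode - wants cross < 0 → take C=(2.0211,-0.5432) (cross=-25.711)
ex = (C−B)/|BC| = (0.4660,-0.8848); ey = (0.8848,0.4660)
P = B + -2.04·ex + 1.06·ey = (0.1442,5.2948)

0.14 5.29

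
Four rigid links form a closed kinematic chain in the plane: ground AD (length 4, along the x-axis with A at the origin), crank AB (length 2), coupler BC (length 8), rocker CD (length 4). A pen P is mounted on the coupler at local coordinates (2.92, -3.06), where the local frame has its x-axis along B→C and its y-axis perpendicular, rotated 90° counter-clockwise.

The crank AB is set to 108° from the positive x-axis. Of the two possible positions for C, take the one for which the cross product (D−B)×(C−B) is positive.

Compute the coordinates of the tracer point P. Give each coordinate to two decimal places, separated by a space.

2.39 -1.07

A=(0,0), D=(4.00,0)
B = A + 2.00·(cos108°, sin108°) = (-0.6180, 1.9021)
|BD| = 4.9944
circle(B,8.00) ∩ circle(D,4.00): a=7.3026, h=3.2669
  candidates: C₊=(7.3784,2.1416) cross=16.316; C₋=(4.8900,-3.8997) cross=-16.316
  mode + wants cross > 0 → take C=(7.3784,2.1416) (cross=16.316)
ex = (C−B)/|BC| = (0.9996,0.0299); ey = (-0.0299,0.9996)
P = B + 2.92·ex + -3.06·ey = (2.3923,-1.0691)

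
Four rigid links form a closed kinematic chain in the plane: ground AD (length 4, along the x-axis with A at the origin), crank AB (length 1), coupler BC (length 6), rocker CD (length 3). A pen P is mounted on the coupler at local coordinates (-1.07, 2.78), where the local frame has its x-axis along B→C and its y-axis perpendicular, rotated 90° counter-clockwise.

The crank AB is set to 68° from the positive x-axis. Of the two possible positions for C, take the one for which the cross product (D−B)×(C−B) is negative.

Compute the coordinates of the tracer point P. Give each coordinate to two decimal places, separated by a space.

A=(0,0), D=(4.00,0)
B = A + 1.00·(cos68°, sin68°) = (0.3746, 0.9272)
|BD| = 3.7421
circle(B,6.00) ∩ circle(D,3.00): a=5.4787, h=2.4463
  candidates: C₊=(6.2886,1.9397) cross=9.154; C₋=(5.0763,-2.8003) cross=-9.154
  mode - wants cross < 0 → take C=(5.0763,-2.8003) (cross=-9.154)
ex = (C−B)/|BC| = (0.7836,-0.6212); ey = (0.6212,0.7836)
P = B + -1.07·ex + 2.78·ey = (1.2632,3.7704)

1.26 3.77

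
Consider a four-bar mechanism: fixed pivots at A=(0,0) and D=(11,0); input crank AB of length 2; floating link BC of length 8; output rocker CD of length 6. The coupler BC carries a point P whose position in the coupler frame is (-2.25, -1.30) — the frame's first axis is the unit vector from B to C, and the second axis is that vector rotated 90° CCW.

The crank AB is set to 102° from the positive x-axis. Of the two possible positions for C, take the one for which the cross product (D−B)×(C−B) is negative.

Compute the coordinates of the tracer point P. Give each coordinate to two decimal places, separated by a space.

A=(0,0), D=(11.00,0)
B = A + 2.00·(cos102°, sin102°) = (-0.4158, 1.9563)
|BD| = 11.5822
circle(B,8.00) ∩ circle(D,6.00): a=6.9999, h=3.8732
  candidates: C₊=(7.1377,4.5916) cross=44.861; C₋=(5.8293,-3.0436) cross=-44.861
  mode - wants cross < 0 → take C=(5.8293,-3.0436) (cross=-44.861)
ex = (C−B)/|BC| = (0.7806,-0.6250); ey = (0.6250,0.7806)
P = B + -2.25·ex + -1.30·ey = (-2.9847,2.3477)

-2.98 2.35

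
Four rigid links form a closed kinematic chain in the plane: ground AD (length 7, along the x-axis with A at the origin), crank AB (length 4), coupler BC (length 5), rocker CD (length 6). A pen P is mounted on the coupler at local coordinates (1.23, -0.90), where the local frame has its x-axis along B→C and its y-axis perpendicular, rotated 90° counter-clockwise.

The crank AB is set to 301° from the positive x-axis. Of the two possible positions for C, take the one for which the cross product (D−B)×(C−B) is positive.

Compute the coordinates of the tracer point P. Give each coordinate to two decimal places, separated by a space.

2.73 -2.06

A=(0,0), D=(7.00,0)
B = A + 4.00·(cos301°, sin301°) = (2.0602, -3.4287)
|BD| = 6.0131
circle(B,5.00) ∩ circle(D,6.00): a=2.0919, h=4.5414
  candidates: C₊=(1.1892,1.4949) cross=27.308; C₋=(6.3681,-5.9666) cross=-27.308
  mode + wants cross > 0 → take C=(1.1892,1.4949) (cross=27.308)
ex = (C−B)/|BC| = (-0.1742,0.9847); ey = (-0.9847,-0.1742)
P = B + 1.23·ex + -0.90·ey = (2.7321,-2.0607)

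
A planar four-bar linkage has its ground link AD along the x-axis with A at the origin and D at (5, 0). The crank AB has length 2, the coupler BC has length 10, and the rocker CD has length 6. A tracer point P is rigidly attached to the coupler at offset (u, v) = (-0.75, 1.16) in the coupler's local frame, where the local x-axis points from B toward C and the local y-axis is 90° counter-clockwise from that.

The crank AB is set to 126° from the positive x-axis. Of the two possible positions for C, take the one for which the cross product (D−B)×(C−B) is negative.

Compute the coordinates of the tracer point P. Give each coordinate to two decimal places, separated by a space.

-0.78 2.94

A=(0,0), D=(5.00,0)
B = A + 2.00·(cos126°, sin126°) = (-1.1756, 1.6180)
|BD| = 6.3840
circle(B,10.00) ∩ circle(D,6.00): a=8.2045, h=5.7171
  candidates: C₊=(8.2101,5.0691) cross=36.498; C₋=(5.3120,-5.9919) cross=-36.498
  mode - wants cross < 0 → take C=(5.3120,-5.9919) (cross=-36.498)
ex = (C−B)/|BC| = (0.6488,-0.7610); ey = (0.7610,0.6488)
P = B + -0.75·ex + 1.16·ey = (-0.7794,2.9413)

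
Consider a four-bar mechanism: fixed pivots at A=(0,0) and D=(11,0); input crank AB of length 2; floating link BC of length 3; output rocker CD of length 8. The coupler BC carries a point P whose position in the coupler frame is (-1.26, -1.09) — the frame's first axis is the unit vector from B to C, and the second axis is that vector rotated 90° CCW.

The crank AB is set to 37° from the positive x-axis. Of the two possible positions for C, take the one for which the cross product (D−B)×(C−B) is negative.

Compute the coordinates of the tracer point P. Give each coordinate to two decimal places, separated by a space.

A=(0,0), D=(11.00,0)
B = A + 2.00·(cos37°, sin37°) = (1.5973, 1.2036)
|BD| = 9.4795
circle(B,3.00) ∩ circle(D,8.00): a=1.8387, h=2.3705
  candidates: C₊=(3.7221,3.3214) cross=22.471; C₋=(3.1201,-1.3811) cross=-22.471
  mode - wants cross < 0 → take C=(3.1201,-1.3811) (cross=-22.471)
ex = (C−B)/|BC| = (0.5076,-0.8616); ey = (0.8616,0.5076)
P = B + -1.26·ex + -1.09·ey = (0.0185,1.7359)

0.02 1.74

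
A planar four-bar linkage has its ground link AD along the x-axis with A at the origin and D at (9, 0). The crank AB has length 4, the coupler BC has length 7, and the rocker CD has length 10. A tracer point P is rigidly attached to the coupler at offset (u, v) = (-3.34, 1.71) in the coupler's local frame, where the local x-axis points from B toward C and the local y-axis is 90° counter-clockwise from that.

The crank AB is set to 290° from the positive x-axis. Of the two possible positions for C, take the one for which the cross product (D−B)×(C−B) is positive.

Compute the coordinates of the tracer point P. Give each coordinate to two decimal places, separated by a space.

0.64 -7.44

A=(0,0), D=(9.00,0)
B = A + 4.00·(cos290°, sin290°) = (1.3681, -3.7588)
|BD| = 8.5073
circle(B,7.00) ∩ circle(D,10.00): a=1.2562, h=6.8864
  candidates: C₊=(-0.5475,2.9740) cross=58.584; C₋=(5.5376,-9.3815) cross=-58.584
  mode + wants cross > 0 → take C=(-0.5475,2.9740) (cross=58.584)
ex = (C−B)/|BC| = (-0.2737,0.9618); ey = (-0.9618,-0.2737)
P = B + -3.34·ex + 1.71·ey = (0.6374,-7.4392)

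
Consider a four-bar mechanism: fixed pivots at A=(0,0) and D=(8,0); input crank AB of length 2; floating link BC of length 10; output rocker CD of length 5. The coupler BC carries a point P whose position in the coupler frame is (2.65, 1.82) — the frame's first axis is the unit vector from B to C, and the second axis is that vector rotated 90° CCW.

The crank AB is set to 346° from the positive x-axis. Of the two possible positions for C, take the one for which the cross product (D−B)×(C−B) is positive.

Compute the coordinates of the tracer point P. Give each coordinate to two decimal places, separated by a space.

A=(0,0), D=(8.00,0)
B = A + 2.00·(cos346°, sin346°) = (1.9406, -0.4838)
|BD| = 6.0787
circle(B,10.00) ∩ circle(D,5.00): a=9.2084, h=3.8993
  candidates: C₊=(10.8094,4.1361) cross=23.703; C₋=(11.4302,-3.6378) cross=-23.703
  mode + wants cross > 0 → take C=(10.8094,4.1361) (cross=23.703)
ex = (C−B)/|BC| = (0.8869,0.4620); ey = (-0.4620,0.8869)
P = B + 2.65·ex + 1.82·ey = (3.4500,2.3546)

3.45 2.35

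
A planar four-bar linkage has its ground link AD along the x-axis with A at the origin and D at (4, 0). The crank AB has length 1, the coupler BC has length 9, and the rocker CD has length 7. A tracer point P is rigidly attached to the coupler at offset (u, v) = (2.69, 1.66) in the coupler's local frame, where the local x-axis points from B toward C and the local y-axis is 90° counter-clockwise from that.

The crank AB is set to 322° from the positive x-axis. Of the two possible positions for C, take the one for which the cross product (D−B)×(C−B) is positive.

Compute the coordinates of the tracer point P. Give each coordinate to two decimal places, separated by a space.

A=(0,0), D=(4.00,0)
B = A + 1.00·(cos322°, sin322°) = (0.7880, -0.6157)
|BD| = 3.2705
circle(B,9.00) ∩ circle(D,7.00): a=6.5275, h=6.1961
  candidates: C₊=(6.0324,6.6985) cross=20.264; C₋=(8.3652,-5.4722) cross=-20.264
  mode + wants cross > 0 → take C=(6.0324,6.6985) (cross=20.264)
ex = (C−B)/|BC| = (0.5827,0.8127); ey = (-0.8127,0.5827)
P = B + 2.69·ex + 1.66·ey = (1.0065,2.5377)

1.01 2.54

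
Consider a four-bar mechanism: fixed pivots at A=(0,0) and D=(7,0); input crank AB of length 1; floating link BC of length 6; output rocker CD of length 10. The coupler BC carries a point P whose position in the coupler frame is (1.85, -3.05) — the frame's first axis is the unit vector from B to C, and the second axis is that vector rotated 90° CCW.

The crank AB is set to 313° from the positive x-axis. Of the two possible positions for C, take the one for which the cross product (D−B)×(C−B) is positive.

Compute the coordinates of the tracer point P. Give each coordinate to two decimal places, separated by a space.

2.69 2.22

A=(0,0), D=(7.00,0)
B = A + 1.00·(cos313°, sin313°) = (0.6820, -0.7314)
|BD| = 6.3602
circle(B,6.00) ∩ circle(D,10.00): a=-1.8512, h=5.7073
  candidates: C₊=(-1.8132,4.7252) cross=36.299; C₋=(-0.5006,-6.6136) cross=-36.299
  mode + wants cross > 0 → take C=(-1.8132,4.7252) (cross=36.299)
ex = (C−B)/|BC| = (-0.4159,0.9094); ey = (-0.9094,-0.4159)
P = B + 1.85·ex + -3.05·ey = (2.6864,2.2195)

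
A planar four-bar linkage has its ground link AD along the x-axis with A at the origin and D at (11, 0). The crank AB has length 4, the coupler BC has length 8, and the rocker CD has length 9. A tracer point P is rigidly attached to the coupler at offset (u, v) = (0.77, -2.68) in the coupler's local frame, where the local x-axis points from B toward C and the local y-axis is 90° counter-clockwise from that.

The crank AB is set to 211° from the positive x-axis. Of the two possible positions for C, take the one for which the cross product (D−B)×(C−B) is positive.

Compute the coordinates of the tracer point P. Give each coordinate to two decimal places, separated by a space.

A=(0,0), D=(11.00,0)
B = A + 4.00·(cos211°, sin211°) = (-3.4287, -2.0602)
|BD| = 14.5750
circle(B,8.00) ∩ circle(D,9.00): a=6.7043, h=4.3649
  candidates: C₊=(2.5914,3.2086) cross=63.618; C₋=(3.8253,-5.4336) cross=-63.618
  mode + wants cross > 0 → take C=(2.5914,3.2086) (cross=63.618)
ex = (C−B)/|BC| = (0.7525,0.6586); ey = (-0.6586,0.7525)
P = B + 0.77·ex + -2.68·ey = (-1.0842,-3.5697)

-1.08 -3.57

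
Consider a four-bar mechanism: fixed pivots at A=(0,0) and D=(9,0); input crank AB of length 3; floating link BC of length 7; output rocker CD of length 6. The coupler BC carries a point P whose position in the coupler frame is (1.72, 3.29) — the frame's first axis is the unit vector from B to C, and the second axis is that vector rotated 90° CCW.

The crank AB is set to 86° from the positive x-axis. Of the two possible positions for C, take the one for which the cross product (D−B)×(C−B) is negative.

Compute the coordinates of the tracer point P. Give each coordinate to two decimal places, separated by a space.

3.92 3.21

A=(0,0), D=(9.00,0)
B = A + 3.00·(cos86°, sin86°) = (0.2093, 2.9927)
|BD| = 9.2862
circle(B,7.00) ∩ circle(D,6.00): a=5.3431, h=4.5224
  candidates: C₊=(6.7247,5.5518) cross=41.995; C₋=(3.8098,-3.0103) cross=-41.995
  mode - wants cross < 0 → take C=(3.8098,-3.0103) (cross=-41.995)
ex = (C−B)/|BC| = (0.5144,-0.8576); ey = (0.8576,0.5144)
P = B + 1.72·ex + 3.29·ey = (3.9154,3.2099)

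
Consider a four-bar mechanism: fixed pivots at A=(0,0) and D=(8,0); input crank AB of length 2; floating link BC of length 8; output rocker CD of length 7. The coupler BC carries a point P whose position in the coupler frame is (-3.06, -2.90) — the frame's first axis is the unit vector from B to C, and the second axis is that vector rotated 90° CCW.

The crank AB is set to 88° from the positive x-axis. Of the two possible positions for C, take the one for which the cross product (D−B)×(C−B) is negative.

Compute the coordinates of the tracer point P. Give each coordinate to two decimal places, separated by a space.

A=(0,0), D=(8.00,0)
B = A + 2.00·(cos88°, sin88°) = (0.0698, 1.9988)
|BD| = 8.1782
circle(B,8.00) ∩ circle(D,7.00): a=5.0062, h=6.2400
  candidates: C₊=(6.4492,6.8261) cross=51.032; C₋=(3.3991,-5.2756) cross=-51.032
  mode - wants cross < 0 → take C=(3.3991,-5.2756) (cross=-51.032)
ex = (C−B)/|BC| = (0.4162,-0.9093); ey = (0.9093,0.4162)
P = B + -3.06·ex + -2.90·ey = (-3.8406,3.5744)

-3.84 3.57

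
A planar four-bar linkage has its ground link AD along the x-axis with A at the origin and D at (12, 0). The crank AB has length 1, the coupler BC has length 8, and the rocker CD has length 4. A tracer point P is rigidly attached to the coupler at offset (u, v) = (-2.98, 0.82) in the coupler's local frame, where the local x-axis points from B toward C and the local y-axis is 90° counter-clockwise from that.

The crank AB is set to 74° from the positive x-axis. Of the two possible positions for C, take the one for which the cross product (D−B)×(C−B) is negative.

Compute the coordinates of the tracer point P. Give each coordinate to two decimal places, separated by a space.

A=(0,0), D=(12.00,0)
B = A + 1.00·(cos74°, sin74°) = (0.2756, 0.9613)
|BD| = 11.7637
circle(B,8.00) ∩ circle(D,4.00): a=7.9220, h=1.1142
  candidates: C₊=(8.2622,1.4244) cross=13.108; C₋=(8.0801,-0.7966) cross=-13.108
  mode - wants cross < 0 → take C=(8.0801,-0.7966) (cross=-13.108)
ex = (C−B)/|BC| = (0.9756,-0.2197); ey = (0.2197,0.9756)
P = B + -2.98·ex + 0.82·ey = (-2.4514,2.4160)

-2.45 2.42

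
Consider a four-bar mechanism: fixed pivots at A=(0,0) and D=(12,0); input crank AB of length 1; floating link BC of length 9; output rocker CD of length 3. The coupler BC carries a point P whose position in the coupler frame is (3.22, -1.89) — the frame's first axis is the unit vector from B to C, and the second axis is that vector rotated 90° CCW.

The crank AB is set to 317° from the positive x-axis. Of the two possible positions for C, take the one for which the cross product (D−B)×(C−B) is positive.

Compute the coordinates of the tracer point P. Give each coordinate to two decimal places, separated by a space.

4.32 -1.71

A=(0,0), D=(12.00,0)
B = A + 1.00·(cos317°, sin317°) = (0.7314, -0.6820)
|BD| = 11.2893
circle(B,9.00) ∩ circle(D,3.00): a=8.8335, h=1.7231
  candidates: C₊=(9.4446,1.5716) cross=19.453; C₋=(9.6528,-1.8684) cross=-19.453
  mode + wants cross > 0 → take C=(9.4446,1.5716) (cross=19.453)
ex = (C−B)/|BC| = (0.9681,0.2504); ey = (-0.2504,0.9681)
P = B + 3.22·ex + -1.89·ey = (4.3220,-1.7055)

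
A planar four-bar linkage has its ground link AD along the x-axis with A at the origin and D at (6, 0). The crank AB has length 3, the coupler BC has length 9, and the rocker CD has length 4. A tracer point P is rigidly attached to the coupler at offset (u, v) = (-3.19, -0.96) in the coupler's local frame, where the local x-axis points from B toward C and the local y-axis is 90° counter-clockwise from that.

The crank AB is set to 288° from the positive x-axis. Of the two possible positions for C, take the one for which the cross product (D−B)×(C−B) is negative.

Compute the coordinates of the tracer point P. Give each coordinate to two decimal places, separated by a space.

-2.05 -4.36

A=(0,0), D=(6.00,0)
B = A + 3.00·(cos288°, sin288°) = (0.9271, -2.8532)
|BD| = 5.8203
circle(B,9.00) ∩ circle(D,4.00): a=8.4941, h=2.9750
  candidates: C₊=(6.8721,3.9038) cross=17.315; C₋=(9.7889,-1.2823) cross=-17.315
  mode - wants cross < 0 → take C=(9.7889,-1.2823) (cross=-17.315)
ex = (C−B)/|BC| = (0.9846,0.1745); ey = (-0.1745,0.9846)
P = B + -3.19·ex + -0.96·ey = (-2.0464,-4.3552)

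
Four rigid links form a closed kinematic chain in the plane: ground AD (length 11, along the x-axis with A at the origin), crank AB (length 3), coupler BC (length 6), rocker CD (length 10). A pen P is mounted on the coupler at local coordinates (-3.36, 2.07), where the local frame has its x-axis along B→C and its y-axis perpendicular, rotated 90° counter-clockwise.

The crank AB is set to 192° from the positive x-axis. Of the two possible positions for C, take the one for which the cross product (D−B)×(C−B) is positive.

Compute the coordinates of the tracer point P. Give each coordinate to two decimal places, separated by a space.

A=(0,0), D=(11.00,0)
B = A + 3.00·(cos192°, sin192°) = (-2.9344, -0.6237)
|BD| = 13.9484
circle(B,6.00) ∩ circle(D,10.00): a=4.6800, h=3.7546
  candidates: C₊=(1.5730,3.3364) cross=52.371; C₋=(1.9088,-4.1653) cross=-52.371
  mode + wants cross > 0 → take C=(1.5730,3.3364) (cross=52.371)
ex = (C−B)/|BC| = (0.7512,0.6600); ey = (-0.6600,0.7512)
P = B + -3.36·ex + 2.07·ey = (-6.8249,-1.2864)

-6.82 -1.29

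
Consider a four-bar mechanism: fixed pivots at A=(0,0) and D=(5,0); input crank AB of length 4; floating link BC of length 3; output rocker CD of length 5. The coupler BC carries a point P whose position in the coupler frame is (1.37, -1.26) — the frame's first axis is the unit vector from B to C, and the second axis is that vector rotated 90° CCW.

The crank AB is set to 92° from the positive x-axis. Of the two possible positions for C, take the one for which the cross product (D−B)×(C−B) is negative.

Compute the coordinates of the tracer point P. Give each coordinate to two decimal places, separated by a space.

-1.28 2.53

A=(0,0), D=(5.00,0)
B = A + 4.00·(cos92°, sin92°) = (-0.1396, 3.9976)
|BD| = 6.5112
circle(B,3.00) ∩ circle(D,5.00): a=2.0270, h=2.2117
  candidates: C₊=(2.8182,4.4989) cross=14.401; C₋=(0.1025,1.0073) cross=-14.401
  mode - wants cross < 0 → take C=(0.1025,1.0073) (cross=-14.401)
ex = (C−B)/|BC| = (0.0807,-0.9967); ey = (0.9967,0.0807)
P = B + 1.37·ex + -1.26·ey = (-1.2849,2.5303)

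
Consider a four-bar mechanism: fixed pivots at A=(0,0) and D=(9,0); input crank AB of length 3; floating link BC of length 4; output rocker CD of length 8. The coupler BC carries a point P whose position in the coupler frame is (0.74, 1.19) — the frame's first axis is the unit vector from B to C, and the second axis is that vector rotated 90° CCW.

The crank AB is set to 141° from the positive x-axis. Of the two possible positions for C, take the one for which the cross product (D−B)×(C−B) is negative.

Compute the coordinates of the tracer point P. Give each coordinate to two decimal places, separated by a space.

-1.06 2.47

A=(0,0), D=(9.00,0)
B = A + 3.00·(cos141°, sin141°) = (-2.3314, 1.8880)
|BD| = 11.4876
circle(B,4.00) ∩ circle(D,8.00): a=3.6546, h=1.6260
  candidates: C₊=(1.5407,2.8912) cross=18.679; C₋=(1.0063,-0.3165) cross=-18.679
  mode - wants cross < 0 → take C=(1.0063,-0.3165) (cross=-18.679)
ex = (C−B)/|BC| = (0.8344,-0.5511); ey = (0.5511,0.8344)
P = B + 0.74·ex + 1.19·ey = (-1.0581,2.4731)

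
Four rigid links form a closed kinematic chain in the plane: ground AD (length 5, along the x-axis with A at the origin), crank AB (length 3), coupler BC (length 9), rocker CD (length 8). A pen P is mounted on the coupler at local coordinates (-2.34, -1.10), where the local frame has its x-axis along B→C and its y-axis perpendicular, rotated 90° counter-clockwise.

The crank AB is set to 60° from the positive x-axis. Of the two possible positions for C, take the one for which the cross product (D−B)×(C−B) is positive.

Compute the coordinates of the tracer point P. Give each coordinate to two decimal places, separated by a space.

-0.12 0.58

A=(0,0), D=(5.00,0)
B = A + 3.00·(cos60°, sin60°) = (1.5000, 2.5981)
|BD| = 4.3589
circle(B,9.00) ∩ circle(D,8.00): a=4.1295, h=7.9967
  candidates: C₊=(9.5821,6.5577) cross=34.857; C₋=(0.0494,-6.2843) cross=-34.857
  mode + wants cross > 0 → take C=(9.5821,6.5577) (cross=34.857)
ex = (C−B)/|BC| = (0.8980,0.4400); ey = (-0.4400,0.8980)
P = B + -2.34·ex + -1.10·ey = (-0.1174,0.5807)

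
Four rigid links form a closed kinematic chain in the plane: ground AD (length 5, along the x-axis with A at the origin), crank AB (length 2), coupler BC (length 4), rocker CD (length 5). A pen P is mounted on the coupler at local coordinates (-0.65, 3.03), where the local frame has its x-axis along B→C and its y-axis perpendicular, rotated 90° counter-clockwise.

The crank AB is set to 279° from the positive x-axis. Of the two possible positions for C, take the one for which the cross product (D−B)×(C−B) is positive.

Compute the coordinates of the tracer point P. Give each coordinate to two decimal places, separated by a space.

-2.73 -2.54

A=(0,0), D=(5.00,0)
B = A + 2.00·(cos279°, sin279°) = (0.3129, -1.9754)
|BD| = 5.0864
circle(B,4.00) ∩ circle(D,5.00): a=1.6585, h=3.6400
  candidates: C₊=(0.4275,2.0230) cross=18.514; C₋=(3.2548,-4.6855) cross=-18.514
  mode + wants cross > 0 → take C=(0.4275,2.0230) (cross=18.514)
ex = (C−B)/|BC| = (0.0287,0.9996); ey = (-0.9996,0.0287)
P = B + -0.65·ex + 3.03·ey = (-2.7345,-2.5383)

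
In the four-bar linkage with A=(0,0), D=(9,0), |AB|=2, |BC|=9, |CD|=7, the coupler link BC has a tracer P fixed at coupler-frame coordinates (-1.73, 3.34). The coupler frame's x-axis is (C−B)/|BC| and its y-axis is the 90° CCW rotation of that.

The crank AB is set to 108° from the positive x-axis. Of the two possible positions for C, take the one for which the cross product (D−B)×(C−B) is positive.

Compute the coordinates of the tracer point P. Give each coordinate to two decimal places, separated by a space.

A=(0,0), D=(9.00,0)
B = A + 2.00·(cos108°, sin108°) = (-0.6180, 1.9021)
|BD| = 9.8043
circle(B,9.00) ∩ circle(D,7.00): a=6.5341, h=6.1892
  candidates: C₊=(6.9927,6.7060) cross=60.680; C₋=(4.5912,-5.4371) cross=-60.680
  mode + wants cross > 0 → take C=(6.9927,6.7060) (cross=60.680)
ex = (C−B)/|BC| = (0.8456,0.5338); ey = (-0.5338,0.8456)
P = B + -1.73·ex + 3.34·ey = (-3.8638,3.8031)

-3.86 3.80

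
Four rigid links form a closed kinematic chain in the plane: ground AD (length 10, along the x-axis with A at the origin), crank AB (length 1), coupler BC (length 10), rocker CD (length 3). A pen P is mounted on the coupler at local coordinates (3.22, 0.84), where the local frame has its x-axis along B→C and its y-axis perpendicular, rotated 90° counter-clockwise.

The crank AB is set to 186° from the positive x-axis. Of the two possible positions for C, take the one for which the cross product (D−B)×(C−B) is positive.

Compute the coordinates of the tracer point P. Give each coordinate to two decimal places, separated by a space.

A=(0,0), D=(10.00,0)
B = A + 1.00·(cos186°, sin186°) = (-0.9945, -0.1045)
|BD| = 10.9950
circle(B,10.00) ∩ circle(D,3.00): a=9.6357, h=2.6744
  candidates: C₊=(8.6154,2.6614) cross=29.405; C₋=(8.6662,-2.6872) cross=-29.405
  mode + wants cross > 0 → take C=(8.6154,2.6614) (cross=29.405)
ex = (C−B)/|BC| = (0.9610,0.2766); ey = (-0.2766,0.9610)
P = B + 3.22·ex + 0.84·ey = (1.8675,1.5933)

1.87 1.59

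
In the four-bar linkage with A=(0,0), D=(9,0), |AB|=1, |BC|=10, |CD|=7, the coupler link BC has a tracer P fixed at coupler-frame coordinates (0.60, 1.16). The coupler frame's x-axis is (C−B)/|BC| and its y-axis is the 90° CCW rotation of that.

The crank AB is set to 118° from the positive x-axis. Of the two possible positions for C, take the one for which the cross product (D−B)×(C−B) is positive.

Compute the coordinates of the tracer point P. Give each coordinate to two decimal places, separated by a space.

A=(0,0), D=(9.00,0)
B = A + 1.00·(cos118°, sin118°) = (-0.4695, 0.8829)
|BD| = 9.5105
circle(B,10.00) ∩ circle(D,7.00): a=7.4365, h=6.6857
  candidates: C₊=(7.5556,6.8494) cross=63.585; C₋=(6.3142,-6.4643) cross=-63.585
  mode + wants cross > 0 → take C=(7.5556,6.8494) (cross=63.585)
ex = (C−B)/|BC| = (0.8025,0.5966); ey = (-0.5966,0.8025)
P = B + 0.60·ex + 1.16·ey = (-0.6801,2.1718)

-0.68 2.17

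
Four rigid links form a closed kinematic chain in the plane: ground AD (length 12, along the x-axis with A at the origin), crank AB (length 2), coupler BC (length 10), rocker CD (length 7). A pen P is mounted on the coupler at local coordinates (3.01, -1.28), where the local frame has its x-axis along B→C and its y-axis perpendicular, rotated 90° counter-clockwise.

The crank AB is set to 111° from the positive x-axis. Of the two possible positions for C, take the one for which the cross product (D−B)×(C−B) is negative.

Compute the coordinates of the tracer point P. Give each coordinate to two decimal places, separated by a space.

A=(0,0), D=(12.00,0)
B = A + 2.00·(cos111°, sin111°) = (-0.7167, 1.8672)
|BD| = 12.8531
circle(B,10.00) ∩ circle(D,7.00): a=8.4105, h=5.4096
  candidates: C₊=(8.3904,5.9976) cross=69.530; C₋=(6.8187,-4.7068) cross=-69.530
  mode - wants cross < 0 → take C=(6.8187,-4.7068) (cross=-69.530)
ex = (C−B)/|BC| = (0.7535,-0.6574); ey = (0.6574,0.7535)
P = B + 3.01·ex + -1.28·ey = (0.7100,-1.0761)

0.71 -1.08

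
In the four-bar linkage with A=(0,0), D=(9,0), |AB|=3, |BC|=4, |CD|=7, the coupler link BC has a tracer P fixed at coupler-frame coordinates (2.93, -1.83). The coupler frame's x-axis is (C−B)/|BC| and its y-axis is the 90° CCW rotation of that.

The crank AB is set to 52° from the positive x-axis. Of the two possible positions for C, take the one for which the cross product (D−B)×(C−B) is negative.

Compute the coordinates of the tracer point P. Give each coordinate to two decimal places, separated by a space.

0.28 -0.71

A=(0,0), D=(9.00,0)
B = A + 3.00·(cos52°, sin52°) = (1.8470, 2.3640)
|BD| = 7.5335
circle(B,4.00) ∩ circle(D,7.00): a=1.5766, h=3.6762
  candidates: C₊=(4.4975,5.3598) cross=27.695; C₋=(2.1903,-1.6212) cross=-27.695
  mode - wants cross < 0 → take C=(2.1903,-1.6212) (cross=-27.695)
ex = (C−B)/|BC| = (0.0858,-0.9963); ey = (0.9963,0.0858)
P = B + 2.93·ex + -1.83·ey = (0.2752,-0.7122)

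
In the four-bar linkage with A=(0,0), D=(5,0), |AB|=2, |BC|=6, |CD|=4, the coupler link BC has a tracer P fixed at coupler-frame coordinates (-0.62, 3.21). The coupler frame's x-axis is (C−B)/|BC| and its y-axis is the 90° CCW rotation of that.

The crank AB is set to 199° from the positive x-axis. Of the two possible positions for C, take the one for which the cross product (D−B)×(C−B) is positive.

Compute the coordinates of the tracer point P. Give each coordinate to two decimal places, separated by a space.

A=(0,0), D=(5.00,0)
B = A + 2.00·(cos199°, sin199°) = (-1.8910, -0.6511)
|BD| = 6.9217
circle(B,6.00) ∩ circle(D,4.00): a=4.9056, h=3.4547
  candidates: C₊=(2.6678,3.2498) cross=23.913; C₋=(3.3178,-3.6291) cross=-23.913
  mode + wants cross > 0 → take C=(2.6678,3.2498) (cross=23.913)
ex = (C−B)/|BC| = (0.7598,0.6501); ey = (-0.6501,0.7598)
P = B + -0.62·ex + 3.21·ey = (-4.4491,1.3848)

-4.45 1.38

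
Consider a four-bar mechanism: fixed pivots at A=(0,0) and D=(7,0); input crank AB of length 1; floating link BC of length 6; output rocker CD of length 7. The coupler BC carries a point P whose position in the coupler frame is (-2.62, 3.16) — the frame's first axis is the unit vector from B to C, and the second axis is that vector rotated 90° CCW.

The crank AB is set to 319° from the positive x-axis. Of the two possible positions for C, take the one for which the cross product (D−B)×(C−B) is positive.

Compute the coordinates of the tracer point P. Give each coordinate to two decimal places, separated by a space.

-2.96 -2.40

A=(0,0), D=(7.00,0)
B = A + 1.00·(cos319°, sin319°) = (0.7547, -0.6561)
|BD| = 6.2797
circle(B,6.00) ∩ circle(D,7.00): a=2.1047, h=5.6187
  candidates: C₊=(2.2609,5.1518) cross=35.284; C₋=(3.4349,-6.0241) cross=-35.284
  mode + wants cross > 0 → take C=(2.2609,5.1518) (cross=35.284)
ex = (C−B)/|BC| = (0.2510,0.9680); ey = (-0.9680,0.2510)
P = B + -2.62·ex + 3.16·ey = (-2.9618,-2.3989)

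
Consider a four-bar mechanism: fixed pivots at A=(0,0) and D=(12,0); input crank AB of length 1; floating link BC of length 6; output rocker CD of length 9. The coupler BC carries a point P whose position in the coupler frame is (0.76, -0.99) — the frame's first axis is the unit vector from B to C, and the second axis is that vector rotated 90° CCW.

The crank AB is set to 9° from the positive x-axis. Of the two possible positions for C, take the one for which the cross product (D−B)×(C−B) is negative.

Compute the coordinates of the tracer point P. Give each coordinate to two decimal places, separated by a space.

A=(0,0), D=(12.00,0)
B = A + 1.00·(cos9°, sin9°) = (0.9877, 0.1564)
|BD| = 11.0134
circle(B,6.00) ∩ circle(D,9.00): a=3.4637, h=4.8992
  candidates: C₊=(4.5207,5.0060) cross=53.957; C₋=(4.3815,-4.7915) cross=-53.957
  mode - wants cross < 0 → take C=(4.3815,-4.7915) (cross=-53.957)
ex = (C−B)/|BC| = (0.5656,-0.8247); ey = (0.8247,0.5656)
P = B + 0.76·ex + -0.99·ey = (0.6012,-1.0303)

0.60 -1.03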